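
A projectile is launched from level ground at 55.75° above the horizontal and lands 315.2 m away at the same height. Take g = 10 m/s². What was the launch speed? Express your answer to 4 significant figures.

58.20 m/s

On level ground, R = v₀² sin(2θ) / g, so v₀ = √(R g / sin 2θ).
sin(2 × 55.75°) = 0.9304.
v₀ = √(315.2 × 10 / 0.9304) = √3387.8 = 58.20 m/s.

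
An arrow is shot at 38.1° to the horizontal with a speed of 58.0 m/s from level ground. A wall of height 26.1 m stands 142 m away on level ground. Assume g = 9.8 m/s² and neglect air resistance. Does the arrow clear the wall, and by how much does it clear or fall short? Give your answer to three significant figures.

Yes — it clears the wall by 37.8 m.

v_x = 58.0 cos 38.1° = 45.64 m/s; v_y0 = 58.0 sin 38.1° = 35.79 m/s.
Time to reach the wall: t = 142 / 45.64 = 3.111 s.
Height at that point: y = 35.79×3.111 − 4.900×3.111² = 63.92 m.
That is 63.92 − 26.1 = 37.8 m above the top of the wall, so the arrow clears it.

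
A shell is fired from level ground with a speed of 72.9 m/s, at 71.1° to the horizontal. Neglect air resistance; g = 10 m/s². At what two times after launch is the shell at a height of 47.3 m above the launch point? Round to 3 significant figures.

v_y0 = 72.9 sin 71.1° = 68.97 m/s.
Set y = v_y0 t − ½ g t² = 47.3: 5.000 t² − 68.97 t + 47.3 = 0.
t = [68.97 ± √(4757 − 946.0)] / 10 = (68.97 ± 61.73) / 10, giving t = 0.724 s or t = 13.1 s.
So the shell is at 47.3 m at t = 0.724 s (rising) and t = 13.1 s (falling).

0.724 s and 13.1 s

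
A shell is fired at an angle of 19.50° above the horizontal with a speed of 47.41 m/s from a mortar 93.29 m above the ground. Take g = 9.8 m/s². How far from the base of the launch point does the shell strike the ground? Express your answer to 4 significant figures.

Components: v_x = 47.41 cos 19.50° = 44.691 m/s, v_y = 47.41 sin 19.50° = 15.826 m/s.
Vertical: 0 = 93.29 + 15.826 t − ½(9.8) t² ⇒ 4.900 t² − 15.826 t − 93.29 = 0.
t = [15.826 + √(250.46 + 1828.5)] / 9.800 = 6.2675 s.
Horizontal: R = v_x · t = 44.691 × 6.2675 = 280.1 m.

280.1 m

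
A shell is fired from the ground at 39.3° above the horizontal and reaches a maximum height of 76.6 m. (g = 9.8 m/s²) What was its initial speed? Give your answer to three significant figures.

61.2 m/s

At maximum height v_y = 0, so (v₀ sin θ)² = 2 g H.
v₀ sin 39.3° = √(2 × 9.8 × 76.6) = 38.75 m/s.
v₀ = 38.75 / sin 39.3° = 38.75 / 0.6334 = 61.2 m/s.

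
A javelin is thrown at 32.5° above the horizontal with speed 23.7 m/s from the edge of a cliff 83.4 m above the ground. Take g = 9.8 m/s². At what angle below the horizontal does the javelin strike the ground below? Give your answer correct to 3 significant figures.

v_x = 23.7 cos 32.5° = 19.99 m/s.
At impact |v_y| = √(v_y0² + 2 g h) = √(12.73² + 2×9.8×83.4) = 42.39 m/s.
Angle below horizontal = arctan(|v_y| / v_x) = arctan(42.39 / 19.99) = 64.8°.

64.8°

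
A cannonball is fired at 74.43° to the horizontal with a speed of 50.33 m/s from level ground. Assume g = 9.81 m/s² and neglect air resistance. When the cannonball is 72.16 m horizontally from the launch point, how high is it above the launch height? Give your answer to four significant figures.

v_x = 50.33 cos 74.43° = 13.509 m/s, v_y0 = 50.33 sin 74.43° = 48.483 m/s.
Time to reach x = 72.16 m: t = x / v_x = 72.16 / 13.509 = 5.3416 s.
y = v_y0 t − ½ g t² = 48.483×5.3416 − 4.905×5.3416² = 119.0 m.

119.0 m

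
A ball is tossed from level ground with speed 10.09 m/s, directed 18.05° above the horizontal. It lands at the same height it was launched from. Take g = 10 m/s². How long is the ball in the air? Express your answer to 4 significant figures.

Vertical component: v_y = 10.09 sin 18.05° = 3.1264 m/s.
For a projectile landing at launch height, time of flight is t = 2 v_y / g = 2 × 3.1264 / 10 = 0.6253 s.

0.6253 s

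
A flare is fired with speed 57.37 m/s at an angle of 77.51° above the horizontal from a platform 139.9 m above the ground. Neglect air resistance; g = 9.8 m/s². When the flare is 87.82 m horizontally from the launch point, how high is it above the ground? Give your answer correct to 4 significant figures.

v_x = 57.37 cos 77.51° = 12.407 m/s, v_y0 = 57.37 sin 77.51° = 56.012 m/s.
Time to reach x = 87.82 m: t = x / v_x = 87.82 / 12.407 = 7.0783 s.
y = 139.9 + v_y0 t − ½ g t² = 139.9 + 56.012×7.0783 − 4.900×7.0783² = 290.9 m.

290.9 m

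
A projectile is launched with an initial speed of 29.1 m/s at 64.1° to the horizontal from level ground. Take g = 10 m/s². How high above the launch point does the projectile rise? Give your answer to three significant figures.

34.3 m

Vertical component of launch velocity: v_y = 29.1 sin 64.1° = 26.18 m/s.
At the highest point the vertical velocity is zero, so v_y² = 2 g h_max.
h_max = (26.18)² / (2 × 10) = 685.4 / 20.00 = 34.3 m.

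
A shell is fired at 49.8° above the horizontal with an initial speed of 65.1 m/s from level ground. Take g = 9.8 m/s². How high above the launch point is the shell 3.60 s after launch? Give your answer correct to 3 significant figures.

115 m

v_y0 = 65.1 sin 49.8° = 49.72 m/s.
y(t) = v_y0 t − ½ g t² = 49.72×3.60 − 4.900×3.60² = 115 m.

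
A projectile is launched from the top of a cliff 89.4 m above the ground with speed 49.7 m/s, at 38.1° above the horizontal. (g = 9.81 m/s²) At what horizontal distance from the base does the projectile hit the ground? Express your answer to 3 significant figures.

329 m

Components: v_x = 49.7 cos 38.1° = 39.11 m/s, v_y = 49.7 sin 38.1° = 30.67 m/s.
Vertical: 0 = 89.4 + 30.67 t − ½(9.81) t² ⇒ 4.905 t² − 30.67 t − 89.4 = 0.
t = [30.67 + √(940.6 + 1754)] / 9.810 = 8.418 s.
Horizontal: R = v_x · t = 39.11 × 8.418 = 329 m.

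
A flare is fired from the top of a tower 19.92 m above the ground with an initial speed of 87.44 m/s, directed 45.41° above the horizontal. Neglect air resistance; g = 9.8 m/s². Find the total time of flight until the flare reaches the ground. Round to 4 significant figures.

13.02 s

Vertical component: v_y = 87.44 sin 45.41° = 62.270 m/s.
Taking up as positive with launch at y = 19.92 m, landing at y = 0: 0 = 19.92 + 62.270 t − ½(9.8) t².
Solving 4.900 t² − 62.270 t − 19.92 = 0 gives t = [62.270 + √(62.270² + 4·4.900·19.92)] / 9.800 = 13.02 s.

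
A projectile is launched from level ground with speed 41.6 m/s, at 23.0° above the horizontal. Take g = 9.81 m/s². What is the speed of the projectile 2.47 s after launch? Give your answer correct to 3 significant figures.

39.1 m/s

v_x = 41.6 cos 23.0° = 38.29 m/s (constant).
v_y(t) = 41.6 sin 23.0° − g t = 16.25 − 9.81 × 2.47 = -7.981 m/s.
Speed = √(v_x² + v_y²) = √(1466 + 63.70) = 39.1 m/s.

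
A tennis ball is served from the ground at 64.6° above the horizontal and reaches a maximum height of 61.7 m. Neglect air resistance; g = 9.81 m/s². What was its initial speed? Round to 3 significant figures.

38.5 m/s

At maximum height v_y = 0, so (v₀ sin θ)² = 2 g H.
v₀ sin 64.6° = √(2 × 9.81 × 61.7) = 34.79 m/s.
v₀ = 34.79 / sin 64.6° = 34.79 / 0.9033 = 38.5 m/s.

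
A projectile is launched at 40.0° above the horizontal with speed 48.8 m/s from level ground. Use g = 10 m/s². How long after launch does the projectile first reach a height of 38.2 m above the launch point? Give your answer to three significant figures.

1.65 s

v_y0 = 48.8 sin 40.0° = 31.37 m/s.
Set y = v_y0 t − ½ g t² = 38.2: 5.000 t² − 31.37 t + 38.2 = 0.
t = [31.37 ± √(984.1 − 764.0)] / 10 = (31.37 ± 14.84) / 10, giving t = 1.65 s or t = 4.62 s.
The projectile is on the way up at the first time, so t = 1.65 s.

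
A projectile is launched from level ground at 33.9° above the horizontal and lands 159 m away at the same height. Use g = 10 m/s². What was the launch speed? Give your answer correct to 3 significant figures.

On level ground, R = v₀² sin(2θ) / g, so v₀ = √(R g / sin 2θ).
sin(2 × 33.9°) = 0.9259.
v₀ = √(159 × 10 / 0.9259) = √1717 = 41.4 m/s.

41.4 m/s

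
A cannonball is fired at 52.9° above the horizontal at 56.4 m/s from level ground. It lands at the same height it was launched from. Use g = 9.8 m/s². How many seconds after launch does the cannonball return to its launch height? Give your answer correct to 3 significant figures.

Vertical component: v_y = 56.4 sin 52.9° = 44.98 m/s.
For a projectile landing at launch height, time of flight is t = 2 v_y / g = 2 × 44.98 / 9.8 = 9.18 s.

9.18 s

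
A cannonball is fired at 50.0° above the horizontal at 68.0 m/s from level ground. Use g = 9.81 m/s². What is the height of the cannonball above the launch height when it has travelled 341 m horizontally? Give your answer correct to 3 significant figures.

108 m

v_x = 68.0 cos 50.0° = 43.71 m/s, v_y0 = 68.0 sin 50.0° = 52.09 m/s.
Time to reach x = 341 m: t = x / v_x = 341 / 43.71 = 7.801 s.
y = v_y0 t − ½ g t² = 52.09×7.801 − 4.905×7.801² = 108 m.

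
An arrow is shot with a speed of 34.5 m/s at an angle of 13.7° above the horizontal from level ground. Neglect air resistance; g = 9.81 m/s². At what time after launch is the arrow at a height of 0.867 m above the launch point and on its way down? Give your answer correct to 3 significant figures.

v_y0 = 34.5 sin 13.7° = 8.171 m/s.
Set y = v_y0 t − ½ g t² = 0.867: 4.905 t² − 8.171 t + 0.867 = 0.
t = [8.171 ± √(66.77 − 17.01)] / 9.81 = (8.171 ± 7.054) / 9.81, giving t = 0.114 s or t = 1.55 s.
On the way down corresponds to the larger root: t = 1.55 s.

1.55 s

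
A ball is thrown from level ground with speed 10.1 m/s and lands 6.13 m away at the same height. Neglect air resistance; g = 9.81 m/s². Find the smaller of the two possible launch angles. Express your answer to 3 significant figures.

Level-ground range: R = v₀² sin(2θ)/g ⇒ sin 2θ = R g / v₀² = 6.13×9.81/10.1² = 0.5895.
2θ = arcsin(0.5895) = 36.12° or 180° − 36.12° = 143.88°.
So θ = 18.1° or θ = 71.9°.

18.1°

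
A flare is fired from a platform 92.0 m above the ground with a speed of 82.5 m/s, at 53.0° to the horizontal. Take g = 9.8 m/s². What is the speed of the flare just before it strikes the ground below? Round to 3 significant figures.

v_x = 82.5 cos 53.0° = 49.65 m/s is unchanged throughout.
For the vertical component, v_y² = v_y0² + 2 g h = (65.89)² + 2×9.8×92.0 = 6145, so |v_y| = 78.39 m/s.
Impact speed = √(v_x² + v_y²) = √(2465 + 6145) = 92.8 m/s.

92.8 m/s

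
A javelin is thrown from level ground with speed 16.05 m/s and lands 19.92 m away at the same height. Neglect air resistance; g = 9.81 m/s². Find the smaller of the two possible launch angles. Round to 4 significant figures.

24.67°

Level-ground range: R = v₀² sin(2θ)/g ⇒ sin 2θ = R g / v₀² = 19.92×9.81/16.05² = 0.7586.
2θ = arcsin(0.7586) = 49.341° or 180° − 49.341° = 130.659°.
So θ = 24.67° or θ = 65.33°.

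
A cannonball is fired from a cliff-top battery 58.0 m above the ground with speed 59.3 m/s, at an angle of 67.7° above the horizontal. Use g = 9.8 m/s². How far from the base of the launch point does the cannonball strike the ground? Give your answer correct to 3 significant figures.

Components: v_x = 59.3 cos 67.7° = 22.50 m/s, v_y = 59.3 sin 67.7° = 54.86 m/s.
Vertical: 0 = 58.0 + 54.86 t − ½(9.8) t² ⇒ 4.900 t² − 54.86 t − 58.0 = 0.
t = [54.86 + √(3010 + 1137)] / 9.800 = 12.17 s.
Horizontal: R = v_x · t = 22.50 × 12.17 = 274 m.

274 m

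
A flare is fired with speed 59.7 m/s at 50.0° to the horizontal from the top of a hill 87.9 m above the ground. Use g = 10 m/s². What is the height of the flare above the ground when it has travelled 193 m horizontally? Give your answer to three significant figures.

v_x = 59.7 cos 50.0° = 38.37 m/s, v_y0 = 59.7 sin 50.0° = 45.73 m/s.
Time to reach x = 193 m: t = x / v_x = 193 / 38.37 = 5.030 s.
y = 87.9 + v_y0 t − ½ g t² = 87.9 + 45.73×5.030 − 5.000×5.030² = 191 m.

191 m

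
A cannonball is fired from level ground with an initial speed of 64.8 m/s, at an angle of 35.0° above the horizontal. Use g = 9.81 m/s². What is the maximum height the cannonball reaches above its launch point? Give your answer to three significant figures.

70.4 m

Vertical component of launch velocity: v_y = 64.8 sin 35.0° = 37.17 m/s.
At the highest point the vertical velocity is zero, so v_y² = 2 g h_max.
h_max = (37.17)² / (2 × 9.81) = 1382 / 19.62 = 70.4 m.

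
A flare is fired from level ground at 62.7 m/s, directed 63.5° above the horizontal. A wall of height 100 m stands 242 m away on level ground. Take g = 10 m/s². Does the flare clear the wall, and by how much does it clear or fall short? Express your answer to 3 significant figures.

v_x = 62.7 cos 63.5° = 27.98 m/s; v_y0 = 62.7 sin 63.5° = 56.11 m/s.
Time to reach the wall: t = 242 / 27.98 = 8.649 s.
Height at that point: y = 56.11×8.649 − 5.000×8.649² = 111.3 m.
That is 111.3 − 100 = 11.3 m above the top of the wall, so the flare clears it.

Yes — it clears the wall by 11.3 m.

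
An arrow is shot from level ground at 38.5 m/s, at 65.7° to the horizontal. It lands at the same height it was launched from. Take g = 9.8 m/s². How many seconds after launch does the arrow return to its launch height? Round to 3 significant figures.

7.16 s

Vertical component: v_y = 38.5 sin 65.7° = 35.09 m/s.
For a projectile landing at launch height, time of flight is t = 2 v_y / g = 2 × 35.09 / 9.8 = 7.16 s.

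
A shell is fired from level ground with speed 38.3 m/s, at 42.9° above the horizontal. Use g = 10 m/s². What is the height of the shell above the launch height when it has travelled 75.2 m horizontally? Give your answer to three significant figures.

34.0 m

v_x = 38.3 cos 42.9° = 28.06 m/s, v_y0 = 38.3 sin 42.9° = 26.07 m/s.
Time to reach x = 75.2 m: t = x / v_x = 75.2 / 28.06 = 2.680 s.
y = v_y0 t − ½ g t² = 26.07×2.680 − 5.000×2.680² = 34.0 m.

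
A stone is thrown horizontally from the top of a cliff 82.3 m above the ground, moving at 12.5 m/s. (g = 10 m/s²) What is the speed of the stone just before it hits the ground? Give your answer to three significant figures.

Fall time: t = √(2 × 82.3 / 10) = 4.057 s.
At impact: v_x = 12.5 m/s (unchanged), v_y = g t = 10 × 4.057 = 40.57 m/s.
Speed = √(v_x² + v_y²) = √(156.2 + 1646) = 42.5 m/s.

42.5 m/s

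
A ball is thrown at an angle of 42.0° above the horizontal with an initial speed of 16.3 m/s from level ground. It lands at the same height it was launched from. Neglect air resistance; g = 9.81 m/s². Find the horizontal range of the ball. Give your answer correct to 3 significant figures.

Components: v_x = 16.3 cos 42.0° = 12.11 m/s, v_y = 16.3 sin 42.0° = 10.91 m/s.
Time of flight (same landing height): t = 2 v_y / g = 2 × 10.91 / 9.81 = 2.224 s.
Range: R = v_x · t = 12.11 × 2.224 = 26.9 m.

26.9 m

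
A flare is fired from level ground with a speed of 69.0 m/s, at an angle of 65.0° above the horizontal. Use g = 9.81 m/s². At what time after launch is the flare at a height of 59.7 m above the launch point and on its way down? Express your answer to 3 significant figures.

v_y0 = 69.0 sin 65.0° = 62.54 m/s.
Set y = v_y0 t − ½ g t² = 59.7: 4.905 t² − 62.54 t + 59.7 = 0.
t = [62.54 ± √(3911 − 1171)] / 9.81 = (62.54 ± 52.35) / 9.81, giving t = 1.04 s or t = 11.7 s.
On the way down corresponds to the larger root: t = 11.7 s.

11.7 s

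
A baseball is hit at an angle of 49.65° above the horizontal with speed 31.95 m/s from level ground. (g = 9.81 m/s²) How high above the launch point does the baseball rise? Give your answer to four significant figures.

Vertical component of launch velocity: v_y = 31.95 sin 49.65° = 24.349 m/s.
At the highest point the vertical velocity is zero, so v_y² = 2 g h_max.
h_max = (24.349)² / (2 × 9.81) = 592.87 / 19.62 = 30.22 m.

30.22 m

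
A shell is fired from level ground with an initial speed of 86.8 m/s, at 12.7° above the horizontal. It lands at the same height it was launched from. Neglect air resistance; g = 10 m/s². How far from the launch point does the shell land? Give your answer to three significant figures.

323 m

For level ground, R = v₀² sin(2θ) / g.
sin(2 × 12.7°) = sin 25.40° = 0.4289.
R = (86.8)² × 0.4289 / 10 = 323 m.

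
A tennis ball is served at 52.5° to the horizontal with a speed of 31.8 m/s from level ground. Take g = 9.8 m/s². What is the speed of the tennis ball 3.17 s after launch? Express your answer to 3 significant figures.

v_x = 31.8 cos 52.5° = 19.36 m/s (constant).
v_y(t) = 31.8 sin 52.5° − g t = 25.23 − 9.8 × 3.17 = -5.836 m/s.
Speed = √(v_x² + v_y²) = √(374.8 + 34.06) = 20.2 m/s.

20.2 m/s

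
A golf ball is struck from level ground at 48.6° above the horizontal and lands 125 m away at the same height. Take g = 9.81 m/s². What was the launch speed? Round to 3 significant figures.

35.2 m/s

On level ground, R = v₀² sin(2θ) / g, so v₀ = √(R g / sin 2θ).
sin(2 × 48.6°) = 0.9921.
v₀ = √(125 × 9.81 / 0.9921) = √1236 = 35.2 m/s.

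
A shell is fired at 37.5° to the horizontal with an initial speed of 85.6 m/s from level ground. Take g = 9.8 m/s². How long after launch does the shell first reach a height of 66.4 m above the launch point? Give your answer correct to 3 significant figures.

v_y0 = 85.6 sin 37.5° = 52.11 m/s.
Set y = v_y0 t − ½ g t² = 66.4: 4.900 t² − 52.11 t + 66.4 = 0.
t = [52.11 ± √(2715 − 1301)] / 9.8 = (52.11 ± 37.60) / 9.8, giving t = 1.48 s or t = 9.15 s.
The shell is on the way up at the first time, so t = 1.48 s.

1.48 s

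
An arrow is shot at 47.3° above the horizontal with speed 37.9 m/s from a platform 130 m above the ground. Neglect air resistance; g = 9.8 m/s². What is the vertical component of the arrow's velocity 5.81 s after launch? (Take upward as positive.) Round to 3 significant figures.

-29.1 m/s

Initial vertical component: v_y0 = 37.9 sin 47.3° = 27.85 m/s.
v_y(t) = v_y0 − g t = 27.85 − 9.8 × 5.81 = -29.1 m/s.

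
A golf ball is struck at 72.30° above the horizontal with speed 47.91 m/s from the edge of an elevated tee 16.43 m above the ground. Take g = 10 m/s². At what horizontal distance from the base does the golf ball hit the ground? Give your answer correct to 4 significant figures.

Components: v_x = 47.91 cos 72.30° = 14.566 m/s, v_y = 47.91 sin 72.30° = 45.642 m/s.
Vertical: 0 = 16.43 + 45.642 t − ½(10) t² ⇒ 5.000 t² − 45.642 t − 16.43 = 0.
t = [45.642 + √(2083.2 + 328.60)] / 10.00 = 9.4752 s.
Horizontal: R = v_x · t = 14.566 × 9.4752 = 138.0 m.

138.0 m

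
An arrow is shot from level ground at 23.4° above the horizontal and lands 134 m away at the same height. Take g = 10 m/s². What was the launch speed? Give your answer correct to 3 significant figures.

On level ground, R = v₀² sin(2θ) / g, so v₀ = √(R g / sin 2θ).
sin(2 × 23.4°) = 0.7290.
v₀ = √(134 × 10 / 0.7290) = √1838 = 42.9 m/s.

42.9 m/s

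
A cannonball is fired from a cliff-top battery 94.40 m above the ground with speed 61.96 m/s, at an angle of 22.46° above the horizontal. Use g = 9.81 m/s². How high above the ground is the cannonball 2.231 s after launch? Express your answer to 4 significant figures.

v_y0 = 61.96 sin 22.46° = 23.671 m/s.
y(t) = 94.40 + v_y0 t − ½ g t² = 94.40 + 23.671×2.231 − ½×9.81×2.231² = 122.8 m.

122.8 m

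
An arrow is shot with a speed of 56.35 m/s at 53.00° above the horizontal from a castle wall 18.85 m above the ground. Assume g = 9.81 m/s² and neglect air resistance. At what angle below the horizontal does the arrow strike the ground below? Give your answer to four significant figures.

55.28°

v_x = 56.35 cos 53.00° = 33.912 m/s.
At impact |v_y| = √(v_y0² + 2 g h) = √(45.003² + 2×9.81×18.85) = 48.940 m/s.
Angle below horizontal = arctan(|v_y| / v_x) = arctan(48.940 / 33.912) = 55.28°.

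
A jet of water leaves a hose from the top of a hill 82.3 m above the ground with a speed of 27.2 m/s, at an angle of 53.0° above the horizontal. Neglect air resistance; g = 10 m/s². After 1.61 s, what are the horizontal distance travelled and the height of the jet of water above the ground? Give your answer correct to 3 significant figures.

v_x = 27.2 cos 53.0° = 16.37 m/s; v_y0 = 27.2 sin 53.0° = 21.72 m/s.
x = v_x t = 16.37 × 1.61 = 26.4 m.
y = 82.3 + v_y0 t − ½ g t² = 104 m.

x = 26.4 m, y = 104 m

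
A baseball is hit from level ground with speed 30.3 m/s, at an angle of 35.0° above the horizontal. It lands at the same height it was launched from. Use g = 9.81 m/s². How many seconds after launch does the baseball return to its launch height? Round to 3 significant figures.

3.54 s

Vertical component: v_y = 30.3 sin 35.0° = 17.38 m/s.
For a projectile landing at launch height, time of flight is t = 2 v_y / g = 2 × 17.38 / 9.81 = 3.54 s.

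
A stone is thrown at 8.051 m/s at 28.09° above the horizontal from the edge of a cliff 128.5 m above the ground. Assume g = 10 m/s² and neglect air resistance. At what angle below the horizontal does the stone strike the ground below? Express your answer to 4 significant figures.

v_x = 8.051 cos 28.09° = 7.1027 m/s.
At impact |v_y| = √(v_y0² + 2 g h) = √(3.7909² + 2×10×128.5) = 50.837 m/s.
Angle below horizontal = arctan(|v_y| / v_x) = arctan(50.837 / 7.1027) = 82.05°.

82.05°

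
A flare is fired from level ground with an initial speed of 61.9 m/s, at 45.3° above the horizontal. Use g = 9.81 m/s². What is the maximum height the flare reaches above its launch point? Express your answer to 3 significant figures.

98.7 m

Vertical component of launch velocity: v_y = 61.9 sin 45.3° = 44.00 m/s.
At the highest point the vertical velocity is zero, so v_y² = 2 g h_max.
h_max = (44.00)² / (2 × 9.81) = 1936 / 19.62 = 98.7 m.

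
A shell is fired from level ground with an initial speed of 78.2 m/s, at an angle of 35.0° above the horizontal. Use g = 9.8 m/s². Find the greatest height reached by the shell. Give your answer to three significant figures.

Vertical component of launch velocity: v_y = 78.2 sin 35.0° = 44.85 m/s.
At the highest point the vertical velocity is zero, so v_y² = 2 g h_max.
h_max = (44.85)² / (2 × 9.8) = 2012 / 19.60 = 103 m.

103 m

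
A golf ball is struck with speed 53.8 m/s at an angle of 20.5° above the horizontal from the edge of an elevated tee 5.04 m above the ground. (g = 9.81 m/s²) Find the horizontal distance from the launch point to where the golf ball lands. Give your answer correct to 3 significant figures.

Components: v_x = 53.8 cos 20.5° = 50.39 m/s, v_y = 53.8 sin 20.5° = 18.84 m/s.
Vertical: 0 = 5.04 + 18.84 t − ½(9.81) t² ⇒ 4.905 t² − 18.84 t − 5.04 = 0.
t = [18.84 + √(354.9 + 98.88)] / 9.810 = 4.092 s.
Horizontal: R = v_x · t = 50.39 × 4.092 = 206 m.

206 m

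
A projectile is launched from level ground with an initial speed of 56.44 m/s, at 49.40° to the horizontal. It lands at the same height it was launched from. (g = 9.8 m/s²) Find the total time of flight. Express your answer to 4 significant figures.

Vertical component: v_y = 56.44 sin 49.40° = 42.853 m/s.
For a projectile landing at launch height, time of flight is t = 2 v_y / g = 2 × 42.853 / 9.8 = 8.746 s.

8.746 s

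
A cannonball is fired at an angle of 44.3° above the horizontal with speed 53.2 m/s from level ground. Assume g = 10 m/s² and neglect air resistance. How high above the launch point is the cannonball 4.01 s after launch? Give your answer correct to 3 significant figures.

68.6 m

v_y0 = 53.2 sin 44.3° = 37.16 m/s.
y(t) = v_y0 t − ½ g t² = 37.16×4.01 − 5.000×4.01² = 68.6 m.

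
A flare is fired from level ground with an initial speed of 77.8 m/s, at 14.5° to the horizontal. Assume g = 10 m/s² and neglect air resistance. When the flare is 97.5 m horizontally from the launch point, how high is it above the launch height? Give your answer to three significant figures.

16.8 m

v_x = 77.8 cos 14.5° = 75.32 m/s, v_y0 = 77.8 sin 14.5° = 19.48 m/s.
Time to reach x = 97.5 m: t = x / v_x = 97.5 / 75.32 = 1.294 s.
y = v_y0 t − ½ g t² = 19.48×1.294 − 5.000×1.294² = 16.8 m.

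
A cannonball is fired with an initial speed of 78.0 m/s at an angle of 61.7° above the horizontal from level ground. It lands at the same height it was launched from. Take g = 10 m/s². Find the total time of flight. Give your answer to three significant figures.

13.7 s

Vertical component: v_y = 78.0 sin 61.7° = 68.68 m/s.
For a projectile landing at launch height, time of flight is t = 2 v_y / g = 2 × 68.68 / 10 = 13.7 s.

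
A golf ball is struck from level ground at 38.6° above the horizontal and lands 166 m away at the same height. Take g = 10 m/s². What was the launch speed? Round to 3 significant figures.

On level ground, R = v₀² sin(2θ) / g, so v₀ = √(R g / sin 2θ).
sin(2 × 38.6°) = 0.9751.
v₀ = √(166 × 10 / 0.9751) = √1702 = 41.3 m/s.

41.3 m/s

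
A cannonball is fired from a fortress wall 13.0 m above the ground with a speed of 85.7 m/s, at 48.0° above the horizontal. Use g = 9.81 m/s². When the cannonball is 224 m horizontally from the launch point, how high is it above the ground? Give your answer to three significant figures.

187 m

v_x = 85.7 cos 48.0° = 57.34 m/s, v_y0 = 85.7 sin 48.0° = 63.69 m/s.
Time to reach x = 224 m: t = x / v_x = 224 / 57.34 = 3.907 s.
y = 13.0 + v_y0 t − ½ g t² = 13.0 + 63.69×3.907 − 4.905×3.907² = 187 m.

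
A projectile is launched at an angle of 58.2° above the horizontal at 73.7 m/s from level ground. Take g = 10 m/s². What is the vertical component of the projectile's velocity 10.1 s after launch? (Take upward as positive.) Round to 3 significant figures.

Initial vertical component: v_y0 = 73.7 sin 58.2° = 62.64 m/s.
v_y(t) = v_y0 − g t = 62.64 − 10 × 10.1 = -38.4 m/s.

-38.4 m/s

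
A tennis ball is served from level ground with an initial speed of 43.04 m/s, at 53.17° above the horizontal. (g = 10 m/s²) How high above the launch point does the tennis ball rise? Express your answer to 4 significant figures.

Vertical component of launch velocity: v_y = 43.04 sin 53.17° = 34.450 m/s.
At the highest point the vertical velocity is zero, so v_y² = 2 g h_max.
h_max = (34.450)² / (2 × 10) = 1186.8 / 20.00 = 59.34 m.

59.34 m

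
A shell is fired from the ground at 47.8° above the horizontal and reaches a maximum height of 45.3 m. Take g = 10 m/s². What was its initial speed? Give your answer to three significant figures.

40.6 m/s

At maximum height v_y = 0, so (v₀ sin θ)² = 2 g H.
v₀ sin 47.8° = √(2 × 10 × 45.3) = 30.10 m/s.
v₀ = 30.10 / sin 47.8° = 30.10 / 0.7408 = 40.6 m/s.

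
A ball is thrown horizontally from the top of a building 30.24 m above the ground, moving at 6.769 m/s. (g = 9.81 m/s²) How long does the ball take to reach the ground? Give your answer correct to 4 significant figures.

The horizontal speed doesn't affect the fall. With v_y0 = 0, h = ½ g t².
t = √(2 × 30.24 / 9.81) = √6.1651 = 2.483 s.

2.483 s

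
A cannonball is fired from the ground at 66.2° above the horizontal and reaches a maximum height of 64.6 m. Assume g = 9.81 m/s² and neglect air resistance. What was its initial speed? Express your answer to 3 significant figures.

At maximum height v_y = 0, so (v₀ sin θ)² = 2 g H.
v₀ sin 66.2° = √(2 × 9.81 × 64.6) = 35.60 m/s.
v₀ = 35.60 / sin 66.2° = 35.60 / 0.9150 = 38.9 m/s.

38.9 m/s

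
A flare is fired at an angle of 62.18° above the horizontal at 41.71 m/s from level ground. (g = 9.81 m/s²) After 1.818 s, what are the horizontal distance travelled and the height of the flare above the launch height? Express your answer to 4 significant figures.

v_x = 41.71 cos 62.18° = 19.466 m/s; v_y0 = 41.71 sin 62.18° = 36.889 m/s.
x = v_x t = 19.466 × 1.818 = 35.39 m.
y = v_y0 t − ½ g t² = 36.889×1.818 − 4.905×1.818² = 50.85 m.

x = 35.39 m, y = 50.85 m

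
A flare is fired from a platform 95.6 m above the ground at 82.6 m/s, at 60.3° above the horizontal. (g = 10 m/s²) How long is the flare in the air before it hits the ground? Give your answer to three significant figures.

15.6 s

Vertical component: v_y = 82.6 sin 60.3° = 71.75 m/s.
Taking up as positive with launch at y = 95.6 m, landing at y = 0: 0 = 95.6 + 71.75 t − ½(10) t².
Solving 5.000 t² − 71.75 t − 95.6 = 0 gives t = [71.75 + √(71.75² + 4·5.000·95.6)] / 10.00 = 15.6 s.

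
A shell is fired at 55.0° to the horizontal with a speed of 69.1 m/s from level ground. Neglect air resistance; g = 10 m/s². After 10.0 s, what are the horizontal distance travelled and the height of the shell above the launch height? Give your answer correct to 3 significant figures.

x = 396 m, y = 66.0 m

v_x = 69.1 cos 55.0° = 39.63 m/s; v_y0 = 69.1 sin 55.0° = 56.60 m/s.
x = v_x t = 39.63 × 10.0 = 396 m.
y = v_y0 t − ½ g t² = 56.60×10.0 − 5.000×10.0² = 66.0 m.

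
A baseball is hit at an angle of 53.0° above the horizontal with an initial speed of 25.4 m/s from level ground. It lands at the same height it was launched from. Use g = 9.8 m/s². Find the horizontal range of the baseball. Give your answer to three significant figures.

Components: v_x = 25.4 cos 53.0° = 15.29 m/s, v_y = 25.4 sin 53.0° = 20.29 m/s.
Time of flight (same landing height): t = 2 v_y / g = 2 × 20.29 / 9.8 = 4.141 s.
Range: R = v_x · t = 15.29 × 4.141 = 63.3 m.

63.3 m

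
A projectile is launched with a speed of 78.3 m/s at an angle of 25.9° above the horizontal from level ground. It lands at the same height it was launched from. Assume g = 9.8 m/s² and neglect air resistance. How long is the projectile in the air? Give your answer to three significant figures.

Vertical component: v_y = 78.3 sin 25.9° = 34.20 m/s.
For a projectile landing at launch height, time of flight is t = 2 v_y / g = 2 × 34.20 / 9.8 = 6.98 s.

6.98 s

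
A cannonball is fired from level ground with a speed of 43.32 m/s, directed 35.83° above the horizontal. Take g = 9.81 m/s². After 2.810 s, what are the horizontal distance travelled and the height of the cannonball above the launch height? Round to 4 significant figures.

v_x = 43.32 cos 35.83° = 35.122 m/s; v_y0 = 43.32 sin 35.83° = 25.359 m/s.
x = v_x t = 35.122 × 2.810 = 98.69 m.
y = v_y0 t − ½ g t² = 25.359×2.810 − 4.905×2.810² = 32.53 m.

x = 98.69 m, y = 32.53 m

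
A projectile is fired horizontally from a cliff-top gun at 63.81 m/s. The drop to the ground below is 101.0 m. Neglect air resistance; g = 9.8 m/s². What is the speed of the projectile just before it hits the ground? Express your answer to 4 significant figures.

Fall time: t = √(2 × 101.0 / 9.8) = 4.5401 s.
At impact: v_x = 63.81 m/s (unchanged), v_y = g t = 9.8 × 4.5401 = 44.493 m/s.
Speed = √(v_x² + v_y²) = √(4071.7 + 1979.6) = 77.79 m/s.

77.79 m/s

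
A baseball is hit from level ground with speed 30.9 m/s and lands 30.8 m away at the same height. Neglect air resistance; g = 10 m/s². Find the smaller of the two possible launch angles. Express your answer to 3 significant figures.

Level-ground range: R = v₀² sin(2θ)/g ⇒ sin 2θ = R g / v₀² = 30.8×10/30.9² = 0.3226.
2θ = arcsin(0.3226) = 18.82° or 180° − 18.82° = 161.18°.
So θ = 9.41° or θ = 80.6°.

9.41°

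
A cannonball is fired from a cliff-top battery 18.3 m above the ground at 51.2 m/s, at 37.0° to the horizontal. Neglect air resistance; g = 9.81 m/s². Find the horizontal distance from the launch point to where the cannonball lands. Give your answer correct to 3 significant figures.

Components: v_x = 51.2 cos 37.0° = 40.89 m/s, v_y = 51.2 sin 37.0° = 30.81 m/s.
Vertical: 0 = 18.3 + 30.81 t − ½(9.81) t² ⇒ 4.905 t² − 30.81 t − 18.3 = 0.
t = [30.81 + √(949.3 + 359.0)] / 9.810 = 6.828 s.
Horizontal: R = v_x · t = 40.89 × 6.828 = 279 m.

279 m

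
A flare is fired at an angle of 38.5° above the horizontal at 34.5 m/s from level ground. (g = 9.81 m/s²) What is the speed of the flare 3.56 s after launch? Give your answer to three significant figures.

30.2 m/s

v_x = 34.5 cos 38.5° = 27.00 m/s (constant).
v_y(t) = 34.5 sin 38.5° − g t = 21.48 − 9.81 × 3.56 = -13.44 m/s.
Speed = √(v_x² + v_y²) = √(729.0 + 180.6) = 30.2 m/s.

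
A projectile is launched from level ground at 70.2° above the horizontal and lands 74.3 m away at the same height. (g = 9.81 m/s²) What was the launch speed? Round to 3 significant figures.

On level ground, R = v₀² sin(2θ) / g, so v₀ = √(R g / sin 2θ).
sin(2 × 70.2°) = 0.6374.
v₀ = √(74.3 × 9.81 / 0.6374) = √1144 = 33.8 m/s.

33.8 m/s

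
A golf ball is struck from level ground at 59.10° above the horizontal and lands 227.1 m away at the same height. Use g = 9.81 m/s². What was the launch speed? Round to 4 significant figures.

50.28 m/s

On level ground, R = v₀² sin(2θ) / g, so v₀ = √(R g / sin 2θ).
sin(2 × 59.10°) = 0.8813.
v₀ = √(227.1 × 9.81 / 0.8813) = √2527.9 = 50.28 m/s.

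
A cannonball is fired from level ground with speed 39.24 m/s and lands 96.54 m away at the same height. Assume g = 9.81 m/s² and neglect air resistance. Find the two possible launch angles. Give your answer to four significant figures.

18.98° and 71.02°

Level-ground range: R = v₀² sin(2θ)/g ⇒ sin 2θ = R g / v₀² = 96.54×9.81/39.24² = 0.6151.
2θ = arcsin(0.6151) = 37.959° or 180° − 37.959° = 142.041°.
So θ = 18.98° or θ = 71.02°.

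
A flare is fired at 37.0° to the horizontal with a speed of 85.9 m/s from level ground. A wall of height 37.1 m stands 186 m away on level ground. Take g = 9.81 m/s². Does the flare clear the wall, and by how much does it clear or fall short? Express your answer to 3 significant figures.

Yes — it clears the wall by 67.0 m.

v_x = 85.9 cos 37.0° = 68.60 m/s; v_y0 = 85.9 sin 37.0° = 51.70 m/s.
Time to reach the wall: t = 186 / 68.60 = 2.711 s.
Height at that point: y = 51.70×2.711 − 4.905×2.711² = 104.1 m.
That is 104.1 − 37.1 = 67.0 m above the top of the wall, so the flare clears it.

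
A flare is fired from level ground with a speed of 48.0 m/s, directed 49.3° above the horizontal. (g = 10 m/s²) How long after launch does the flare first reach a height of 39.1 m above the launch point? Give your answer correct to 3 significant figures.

v_y0 = 48.0 sin 49.3° = 36.39 m/s.
Set y = v_y0 t − ½ g t² = 39.1: 5.000 t² − 36.39 t + 39.1 = 0.
t = [36.39 ± √(1324 − 782.0)] / 10 = (36.39 ± 23.28) / 10, giving t = 1.31 s or t = 5.97 s.
The flare is on the way up at the first time, so t = 1.31 s.

1.31 s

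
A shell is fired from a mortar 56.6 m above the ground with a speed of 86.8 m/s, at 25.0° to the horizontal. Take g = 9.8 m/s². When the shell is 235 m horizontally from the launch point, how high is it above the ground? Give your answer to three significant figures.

122 m

v_x = 86.8 cos 25.0° = 78.67 m/s, v_y0 = 86.8 sin 25.0° = 36.68 m/s.
Time to reach x = 235 m: t = x / v_x = 235 / 78.67 = 2.987 s.
y = 56.6 + v_y0 t − ½ g t² = 56.6 + 36.68×2.987 − 4.900×2.987² = 122 m.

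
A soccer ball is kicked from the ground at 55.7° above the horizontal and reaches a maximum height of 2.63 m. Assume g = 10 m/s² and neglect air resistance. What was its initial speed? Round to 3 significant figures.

8.78 m/s

At maximum height v_y = 0, so (v₀ sin θ)² = 2 g H.
v₀ sin 55.7° = √(2 × 10 × 2.63) = 7.253 m/s.
v₀ = 7.253 / sin 55.7° = 7.253 / 0.8261 = 8.78 m/s.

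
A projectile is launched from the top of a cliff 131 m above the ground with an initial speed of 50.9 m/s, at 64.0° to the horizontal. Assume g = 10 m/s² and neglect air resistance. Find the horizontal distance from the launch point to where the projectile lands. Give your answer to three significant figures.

Components: v_x = 50.9 cos 64.0° = 22.31 m/s, v_y = 50.9 sin 64.0° = 45.75 m/s.
Vertical: 0 = 131 + 45.75 t − ½(10) t² ⇒ 5.000 t² − 45.75 t − 131 = 0.
t = [45.75 + √(2093 + 2620)] / 10.00 = 11.44 s.
Horizontal: R = v_x · t = 22.31 × 11.44 = 255 m.

255 m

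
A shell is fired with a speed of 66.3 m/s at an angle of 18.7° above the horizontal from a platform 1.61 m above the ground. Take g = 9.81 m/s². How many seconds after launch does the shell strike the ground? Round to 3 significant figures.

4.41 s

Vertical component: v_y = 66.3 sin 18.7° = 21.26 m/s.
Taking up as positive with launch at y = 1.61 m, landing at y = 0: 0 = 1.61 + 21.26 t − ½(9.81) t².
Solving 4.905 t² − 21.26 t − 1.61 = 0 gives t = [21.26 + √(21.26² + 4·4.905·1.61)] / 9.810 = 4.41 s.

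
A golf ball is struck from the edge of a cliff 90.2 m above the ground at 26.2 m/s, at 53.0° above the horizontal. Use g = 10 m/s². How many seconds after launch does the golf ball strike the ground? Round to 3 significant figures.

6.83 s

Vertical component: v_y = 26.2 sin 53.0° = 20.92 m/s.
Taking up as positive with launch at y = 90.2 m, landing at y = 0: 0 = 90.2 + 20.92 t − ½(10) t².
Solving 5.000 t² − 20.92 t − 90.2 = 0 gives t = [20.92 + √(20.92² + 4·5.000·90.2)] / 10.00 = 6.83 s.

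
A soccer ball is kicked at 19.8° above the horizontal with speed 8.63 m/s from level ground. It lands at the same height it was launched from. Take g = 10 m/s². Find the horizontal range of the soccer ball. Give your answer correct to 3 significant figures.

4.75 m

Components: v_x = 8.63 cos 19.8° = 8.120 m/s, v_y = 8.63 sin 19.8° = 2.923 m/s.
Time of flight (same landing height): t = 2 v_y / g = 2 × 2.923 / 10 = 0.5846 s.
Range: R = v_x · t = 8.120 × 0.5846 = 4.75 m.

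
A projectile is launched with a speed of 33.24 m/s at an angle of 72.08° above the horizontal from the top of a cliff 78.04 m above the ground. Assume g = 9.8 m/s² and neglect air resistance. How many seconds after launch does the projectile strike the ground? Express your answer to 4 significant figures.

8.360 s

Vertical component: v_y = 33.24 sin 72.08° = 31.627 m/s.
Taking up as positive with launch at y = 78.04 m, landing at y = 0: 0 = 78.04 + 31.627 t − ½(9.8) t².
Solving 4.900 t² − 31.627 t − 78.04 = 0 gives t = [31.627 + √(31.627² + 4·4.900·78.04)] / 9.800 = 8.360 s.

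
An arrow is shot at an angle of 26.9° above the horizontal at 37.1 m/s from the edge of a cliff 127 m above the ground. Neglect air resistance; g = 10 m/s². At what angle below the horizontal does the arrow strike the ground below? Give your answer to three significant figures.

58.1°

v_x = 37.1 cos 26.9° = 33.09 m/s.
At impact |v_y| = √(v_y0² + 2 g h) = √(16.79² + 2×10×127) = 53.12 m/s.
Angle below horizontal = arctan(|v_y| / v_x) = arctan(53.12 / 33.09) = 58.1°.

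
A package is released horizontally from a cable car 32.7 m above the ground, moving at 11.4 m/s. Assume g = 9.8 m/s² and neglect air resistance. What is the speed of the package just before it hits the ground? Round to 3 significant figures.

Fall time: t = √(2 × 32.7 / 9.8) = 2.583 s.
At impact: v_x = 11.4 m/s (unchanged), v_y = g t = 9.8 × 2.583 = 25.31 m/s.
Speed = √(v_x² + v_y²) = √(130.0 + 640.6) = 27.8 m/s.

27.8 m/s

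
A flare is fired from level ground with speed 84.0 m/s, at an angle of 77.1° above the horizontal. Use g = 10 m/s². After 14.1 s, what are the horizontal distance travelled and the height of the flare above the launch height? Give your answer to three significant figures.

v_x = 84.0 cos 77.1° = 18.75 m/s; v_y0 = 84.0 sin 77.1° = 81.88 m/s.
x = v_x t = 18.75 × 14.1 = 264 m.
y = v_y0 t − ½ g t² = 81.88×14.1 − 5.000×14.1² = 160 m.

x = 264 m, y = 160 m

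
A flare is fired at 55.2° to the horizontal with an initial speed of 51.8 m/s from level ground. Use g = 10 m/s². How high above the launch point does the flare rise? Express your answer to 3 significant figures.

Vertical component of launch velocity: v_y = 51.8 sin 55.2° = 42.54 m/s.
At the highest point the vertical velocity is zero, so v_y² = 2 g h_max.
h_max = (42.54)² / (2 × 10) = 1810 / 20.00 = 90.5 m.

90.5 m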